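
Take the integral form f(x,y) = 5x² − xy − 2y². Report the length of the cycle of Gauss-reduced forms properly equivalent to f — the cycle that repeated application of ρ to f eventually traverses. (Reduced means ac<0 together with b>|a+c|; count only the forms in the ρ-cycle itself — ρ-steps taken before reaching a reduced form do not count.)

D = 41, ⌊√D⌋ = 6
descent: ρ → (-2,5,2)  [lands on river]
river: ρ → (2,3,-4)
river: ρ → (-4,5,1)
river: ρ → (1,5,-4)
river: ρ → (-4,3,2)
river: ρ → (2,5,-2)
river: ρ → (-2,3,4)
river: ρ → (4,5,-1)
river: ρ → (-1,5,4)
river: ρ → (4,3,-2)
ρ-cycle length = 10 (tail of 1 descent step not counted)

10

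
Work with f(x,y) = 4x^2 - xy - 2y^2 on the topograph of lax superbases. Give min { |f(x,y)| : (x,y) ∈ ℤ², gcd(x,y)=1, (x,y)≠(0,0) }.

descent: ρ → (-2,5,1)  [lands on river]
river: ρ → (1,5,-2)
river: ρ → (-2,3,3)
river: ρ → (3,3,-2)
closes: descent 1, river 4
min |a| on river = 1

1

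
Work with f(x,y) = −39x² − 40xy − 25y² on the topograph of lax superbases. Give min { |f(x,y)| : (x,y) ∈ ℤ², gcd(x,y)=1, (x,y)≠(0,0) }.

translate: b→-38 (≡40 mod 78), so (39,40,25)→(39,-38,24)
flip: (39,-38,24)→(24,38,39)
translate: b→-10 (≡38 mod 48), so (24,38,39)→(24,-10,25)
reduced (well bottom): (24,-10,25) with a≤c, −a<b≤a
well minimum |f| = |-24| = 24 (negative-definite)

24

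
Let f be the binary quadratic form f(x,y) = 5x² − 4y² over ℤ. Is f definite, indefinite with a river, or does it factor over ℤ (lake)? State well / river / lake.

D = b²−4ac = 0² − 4·5·(-4) = 80
D > 0 non-square ⇒ indefinite ⇒ periodic river

river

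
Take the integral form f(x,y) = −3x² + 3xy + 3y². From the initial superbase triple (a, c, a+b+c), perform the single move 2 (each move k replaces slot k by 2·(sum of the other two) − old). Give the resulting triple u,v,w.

start (-3,3,3) = (f(1,0),f(0,1),f(1,1))
replace slot 2: 2·((-3)+3) − 3 = -3 → (-3,-3,3)

-3,-3,3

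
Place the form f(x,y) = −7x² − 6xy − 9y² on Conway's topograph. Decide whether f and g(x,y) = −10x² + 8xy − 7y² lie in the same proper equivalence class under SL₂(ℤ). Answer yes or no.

D₁ = -216, D₂ = -216
f is negative-definite; reduce −f:
−f: reduced (well bottom): (7,6,9) with a≤c, −a<b≤a
flip sign back: reduced form of f is (-7,-6,-9)
g is negative-definite; reduce −g:
−g: flip: (10,-8,7)→(7,8,10)
−g: translate: b→-6 (≡8 mod 14), so (7,8,10)→(7,-6,9)
−g: reduced (well bottom): (7,-6,9) with a≤c, −a<b≤a
flip sign back: reduced form of g is (-7,6,-9)
reduced forms (-7, -6, -9) vs (-7, 6, -9) ⇒ inequivalent

no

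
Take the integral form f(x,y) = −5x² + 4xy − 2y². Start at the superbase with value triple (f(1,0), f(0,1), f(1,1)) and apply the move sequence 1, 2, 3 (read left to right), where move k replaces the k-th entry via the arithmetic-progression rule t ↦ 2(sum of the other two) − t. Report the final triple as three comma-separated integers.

start (-5,-2,-3) = (f(1,0),f(0,1),f(1,1))
replace slot 1: 2·((-2)+(-3)) − (-5) = -5 → (-5,-2,-3)
replace slot 2: 2·((-5)+(-3)) − (-2) = -14 → (-5,-14,-3)
replace slot 3: 2·((-5)+(-14)) − (-3) = -35 → (-5,-14,-35)

-5,-14,-35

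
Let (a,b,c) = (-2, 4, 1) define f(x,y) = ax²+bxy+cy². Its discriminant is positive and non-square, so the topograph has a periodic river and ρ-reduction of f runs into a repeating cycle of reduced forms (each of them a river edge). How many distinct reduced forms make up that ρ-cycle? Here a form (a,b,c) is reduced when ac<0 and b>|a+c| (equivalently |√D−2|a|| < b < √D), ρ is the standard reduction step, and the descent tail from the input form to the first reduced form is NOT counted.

D = 24, ⌊√D⌋ = 4
river: ρ → (1,4,-2)
river: ρ → (-2,4,1)
ρ-cycle length = 2 (tail of 0 descent steps not counted)

2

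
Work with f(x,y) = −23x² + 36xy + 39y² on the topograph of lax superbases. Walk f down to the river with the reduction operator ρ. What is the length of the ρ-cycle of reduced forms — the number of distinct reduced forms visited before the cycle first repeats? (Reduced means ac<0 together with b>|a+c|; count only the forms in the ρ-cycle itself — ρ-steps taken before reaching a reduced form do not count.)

D = 4884, ⌊√D⌋ = 69
river: ρ → (39,42,-20)
river: ρ → (-20,38,43)
river: ρ → (43,48,-15)
river: ρ → (-15,42,52)
river: ρ → (52,62,-5)
river: ρ → (-5,68,13)
river: ρ → (13,62,-20)
river: ρ → (-20,58,19)
river: ρ → (19,56,-23)
river: ρ → (-23,36,39)
ρ-cycle length = 10 (tail of 0 descent steps not counted)

10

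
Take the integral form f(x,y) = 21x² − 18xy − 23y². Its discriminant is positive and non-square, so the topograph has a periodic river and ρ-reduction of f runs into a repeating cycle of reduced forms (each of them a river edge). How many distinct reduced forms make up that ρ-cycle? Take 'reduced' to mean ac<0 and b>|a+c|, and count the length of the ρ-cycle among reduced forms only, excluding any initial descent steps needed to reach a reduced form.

D = 2256, ⌊√D⌋ = 47
descent: ρ → (-23,18,21)  [lands on river]
river: ρ → (21,24,-20)
river: ρ → (-20,16,25)
river: ρ → (25,34,-11)
river: ρ → (-11,32,28)
river: ρ → (28,24,-15)
river: ρ → (-15,36,16)
river: ρ → (16,28,-23)
ρ-cycle length = 8 (tail of 1 descent step not counted)

8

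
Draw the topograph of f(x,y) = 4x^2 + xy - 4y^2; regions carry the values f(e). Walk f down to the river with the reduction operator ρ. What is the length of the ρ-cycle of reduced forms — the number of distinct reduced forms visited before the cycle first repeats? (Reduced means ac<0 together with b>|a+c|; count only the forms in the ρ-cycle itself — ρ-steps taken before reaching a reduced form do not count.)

D = 65, ⌊√D⌋ = 8
river: ρ → (-4,7,1)
river: ρ → (1,7,-4)
river: ρ → (-4,1,4)
river: ρ → (4,7,-1)
river: ρ → (-1,7,4)
river: ρ → (4,1,-4)
ρ-cycle length = 6 (tail of 0 descent steps not counted)

6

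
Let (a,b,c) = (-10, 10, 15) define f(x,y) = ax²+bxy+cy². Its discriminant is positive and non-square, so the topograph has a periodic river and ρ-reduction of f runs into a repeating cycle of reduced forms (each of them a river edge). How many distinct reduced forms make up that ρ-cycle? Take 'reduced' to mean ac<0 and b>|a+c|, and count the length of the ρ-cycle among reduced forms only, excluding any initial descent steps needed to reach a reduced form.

D = 700, ⌊√D⌋ = 26
river: ρ → (15,20,-5)
river: ρ → (-5,20,15)
river: ρ → (15,10,-10)
river: ρ → (-10,10,15)
ρ-cycle length = 4 (tail of 0 descent steps not counted)

4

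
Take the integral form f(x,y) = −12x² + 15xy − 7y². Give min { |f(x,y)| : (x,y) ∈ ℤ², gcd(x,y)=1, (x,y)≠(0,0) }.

translate: b→9 (≡-15 mod 24), so (12,-15,7)→(12,9,4)
flip: (12,9,4)→(4,-9,12)
translate: b→-1 (≡-9 mod 8), so (4,-9,12)→(4,-1,7)
reduced (well bottom): (4,-1,7) with a≤c, −a<b≤a
well minimum |f| = |-4| = 4 (negative-definite)

4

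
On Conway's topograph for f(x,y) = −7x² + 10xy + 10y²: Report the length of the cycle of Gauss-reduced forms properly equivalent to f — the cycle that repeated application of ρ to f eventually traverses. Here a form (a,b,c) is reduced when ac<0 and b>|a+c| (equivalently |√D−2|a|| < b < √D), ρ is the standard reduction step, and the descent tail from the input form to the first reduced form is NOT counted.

D = 380, ⌊√D⌋ = 19
river: ρ → (10,10,-7)
river: ρ → (-7,18,2)
river: ρ → (2,18,-7)
river: ρ → (-7,10,10)
ρ-cycle length = 4 (tail of 0 descent steps not counted)

4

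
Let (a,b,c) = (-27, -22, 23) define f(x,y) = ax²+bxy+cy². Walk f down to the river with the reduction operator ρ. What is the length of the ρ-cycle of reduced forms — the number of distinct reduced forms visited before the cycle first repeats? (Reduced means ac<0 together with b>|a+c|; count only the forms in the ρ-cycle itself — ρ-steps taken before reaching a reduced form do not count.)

D = 2968, ⌊√D⌋ = 54
descent: ρ → (23,22,-27)  [lands on river]
river: ρ → (-27,32,18)
river: ρ → (18,40,-19)
river: ρ → (-19,36,22)
river: ρ → (22,52,-3)
river: ρ → (-3,50,39)
river: ρ → (39,28,-14)
river: ρ → (-14,28,39)
river: ρ → (39,50,-3)
river: ρ → (-3,52,22)
river: ρ → (22,36,-19)
river: ρ → (-19,40,18)
river: ρ → (18,32,-27)
river: ρ → (-27,22,23)
river: ρ → (23,24,-26)
river: ρ → (-26,28,21)
river: ρ → (21,14,-33)
river: ρ → (-33,52,2)
river: ρ → (2,52,-33)
river: ρ → (-33,14,21)
river: ρ → (21,28,-26)
river: ρ → (-26,24,23)
ρ-cycle length = 22 (tail of 1 descent step not counted)

22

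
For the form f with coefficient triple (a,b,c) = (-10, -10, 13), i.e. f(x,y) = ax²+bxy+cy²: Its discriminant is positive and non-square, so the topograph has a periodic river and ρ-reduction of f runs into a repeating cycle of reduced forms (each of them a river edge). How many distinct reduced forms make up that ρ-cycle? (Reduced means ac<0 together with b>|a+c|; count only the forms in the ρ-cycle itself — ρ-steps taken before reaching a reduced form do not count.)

D = 620, ⌊√D⌋ = 24
descent: ρ → (13,10,-10)  [lands on river]
river: ρ → (-10,10,13)
river: ρ → (13,16,-7)
river: ρ → (-7,12,17)
river: ρ → (17,22,-2)
river: ρ → (-2,22,17)
river: ρ → (17,12,-7)
river: ρ → (-7,16,13)
ρ-cycle length = 8 (tail of 1 descent step not counted)

8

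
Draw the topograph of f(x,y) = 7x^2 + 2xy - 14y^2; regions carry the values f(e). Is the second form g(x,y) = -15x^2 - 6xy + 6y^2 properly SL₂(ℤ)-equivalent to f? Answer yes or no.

D₁ = 396, D₂ = 396
river cycle of f (length 4): (7, 16, -5), (-5, 14, 10), (10, 6, -9), (-9, 12, 7)
river cycle of g (length 2): (6, 18, -3), (-3, 18, 6)
cycles differ ⇒ inequivalent

no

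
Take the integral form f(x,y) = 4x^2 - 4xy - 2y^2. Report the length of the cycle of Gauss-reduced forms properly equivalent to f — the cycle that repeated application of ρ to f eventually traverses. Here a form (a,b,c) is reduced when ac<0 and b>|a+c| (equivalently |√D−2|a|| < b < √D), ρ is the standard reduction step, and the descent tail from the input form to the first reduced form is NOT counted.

D = 48, ⌊√D⌋ = 6
descent: ρ → (-2,4,4)  [lands on river]
river: ρ → (4,4,-2)
ρ-cycle length = 2 (tail of 1 descent step not counted)

2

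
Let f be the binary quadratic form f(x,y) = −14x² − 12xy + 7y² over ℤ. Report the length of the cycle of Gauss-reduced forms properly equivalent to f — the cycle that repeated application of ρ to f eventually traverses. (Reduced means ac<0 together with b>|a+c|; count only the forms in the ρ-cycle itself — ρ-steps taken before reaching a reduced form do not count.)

D = 536, ⌊√D⌋ = 23
descent: ρ → (7,12,-14)  [lands on river]
river: ρ → (-14,16,5)
river: ρ → (5,14,-17)
river: ρ → (-17,20,2)
river: ρ → (2,20,-17)
river: ρ → (-17,14,5)
river: ρ → (5,16,-14)
river: ρ → (-14,12,7)
river: ρ → (7,16,-10)
river: ρ → (-10,4,13)
river: ρ → (13,22,-1)
river: ρ → (-1,22,13)
river: ρ → (13,4,-10)
river: ρ → (-10,16,7)
ρ-cycle length = 14 (tail of 1 descent step not counted)

14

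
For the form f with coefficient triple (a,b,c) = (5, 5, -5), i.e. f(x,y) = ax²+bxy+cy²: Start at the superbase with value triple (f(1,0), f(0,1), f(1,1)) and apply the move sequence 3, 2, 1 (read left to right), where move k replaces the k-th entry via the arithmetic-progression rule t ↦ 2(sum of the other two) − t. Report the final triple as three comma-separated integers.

start (5,-5,5) = (f(1,0),f(0,1),f(1,1))
replace slot 3: 2·(5+(-5)) − 5 = -5 → (5,-5,-5)
replace slot 2: 2·(5+(-5)) − (-5) = 5 → (5,5,-5)
replace slot 1: 2·(5+(-5)) − 5 = -5 → (-5,5,-5)

-5,5,-5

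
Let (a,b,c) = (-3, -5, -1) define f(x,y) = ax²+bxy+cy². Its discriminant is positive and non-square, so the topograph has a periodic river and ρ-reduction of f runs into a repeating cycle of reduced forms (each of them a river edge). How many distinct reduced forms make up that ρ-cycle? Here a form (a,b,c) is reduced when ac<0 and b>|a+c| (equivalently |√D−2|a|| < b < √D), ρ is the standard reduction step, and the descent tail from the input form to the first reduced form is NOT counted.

D = 13, ⌊√D⌋ = 3
descent: ρ → (-1,3,1)  [lands on river]
river: ρ → (1,3,-1)
ρ-cycle length = 2 (tail of 1 descent step not counted)

2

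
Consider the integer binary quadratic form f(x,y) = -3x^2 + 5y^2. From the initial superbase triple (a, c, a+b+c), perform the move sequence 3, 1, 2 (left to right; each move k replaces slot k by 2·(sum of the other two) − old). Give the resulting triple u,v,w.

start (-3,5,2) = (f(1,0),f(0,1),f(1,1))
replace slot 3: 2·((-3)+5) − 2 = 2 → (-3,5,2)
replace slot 1: 2·(5+2) − (-3) = 17 → (17,5,2)
replace slot 2: 2·(17+2) − 5 = 33 → (17,33,2)

17,33,2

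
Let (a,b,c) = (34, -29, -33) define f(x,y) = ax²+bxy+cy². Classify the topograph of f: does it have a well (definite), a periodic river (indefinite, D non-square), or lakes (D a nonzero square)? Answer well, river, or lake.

D = b²−4ac = (-29)² − 4·34·(-33) = 5329
D = 73² is a perfect square ⇒ form factors over ℤ ⇒ lakes

lake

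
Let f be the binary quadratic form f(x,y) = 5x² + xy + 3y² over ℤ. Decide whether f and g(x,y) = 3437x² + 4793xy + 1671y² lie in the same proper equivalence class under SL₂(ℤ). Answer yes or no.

D₁ = -59, D₂ = -59
f: flip: (5,1,3)→(3,-1,5)
f: reduced (well bottom): (3,-1,5) with a≤c, −a<b≤a
g: translate: b→-2081 (≡4793 mod 6874), so (3437,4793,1671)→(3437,-2081,315)
g: flip: (3437,-2081,315)→(315,2081,3437)
g: translate: b→191 (≡2081 mod 630), so (315,2081,3437)→(315,191,29)
g: flip: (315,191,29)→(29,-191,315)
g: translate: b→-17 (≡-191 mod 58), so (29,-191,315)→(29,-17,3)
g: flip: (29,-17,3)→(3,17,29)
g: translate: b→-1 (≡17 mod 6), so (3,17,29)→(3,-1,5)
g: reduced (well bottom): (3,-1,5) with a≤c, −a<b≤a
reduced forms (3, -1, 5) vs (3, -1, 5) ⇒ equivalent

yes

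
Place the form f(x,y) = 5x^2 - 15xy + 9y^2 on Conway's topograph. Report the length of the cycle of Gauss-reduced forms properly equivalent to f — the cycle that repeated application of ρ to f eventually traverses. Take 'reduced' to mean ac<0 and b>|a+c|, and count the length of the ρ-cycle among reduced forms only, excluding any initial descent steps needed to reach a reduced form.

D = 45, ⌊√D⌋ = 6
descent: ρ → (9,-3,-1)
descent: ρ → (-1,5,5)  [lands on river]
river: ρ → (5,5,-1)
ρ-cycle length = 2 (tail of 2 descent steps not counted)

2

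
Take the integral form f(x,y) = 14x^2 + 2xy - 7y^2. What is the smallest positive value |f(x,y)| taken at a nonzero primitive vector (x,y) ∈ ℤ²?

descent: ρ → (-7,12,9)  [lands on river]
river: ρ → (9,6,-10)
river: ρ → (-10,14,5)
river: ρ → (5,16,-7)
closes: descent 1, river 4
min |a| on river = 5

5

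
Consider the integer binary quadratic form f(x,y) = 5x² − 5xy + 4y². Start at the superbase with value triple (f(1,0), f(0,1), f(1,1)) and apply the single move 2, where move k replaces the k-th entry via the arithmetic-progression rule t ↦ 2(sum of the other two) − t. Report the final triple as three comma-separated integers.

start (5,4,4) = (f(1,0),f(0,1),f(1,1))
replace slot 2: 2·(5+4) − 4 = 14 → (5,14,4)

5,14,4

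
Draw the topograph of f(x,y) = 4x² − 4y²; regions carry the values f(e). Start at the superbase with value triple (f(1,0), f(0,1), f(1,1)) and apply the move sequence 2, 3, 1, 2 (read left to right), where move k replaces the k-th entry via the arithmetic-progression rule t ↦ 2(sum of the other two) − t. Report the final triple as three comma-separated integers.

start (4,-4,0) = (f(1,0),f(0,1),f(1,1))
replace slot 2: 2·(4+0) − (-4) = 12 → (4,12,0)
replace slot 3: 2·(4+12) − 0 = 32 → (4,12,32)
replace slot 1: 2·(12+32) − 4 = 84 → (84,12,32)
replace slot 2: 2·(84+32) − 12 = 220 → (84,220,32)

84,220,32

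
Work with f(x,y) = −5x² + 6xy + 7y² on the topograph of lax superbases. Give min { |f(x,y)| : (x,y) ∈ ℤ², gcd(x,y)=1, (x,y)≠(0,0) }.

river: ρ → (7,8,-4)
river: ρ → (-4,8,7)
river: ρ → (7,6,-5)
river: ρ → (-5,4,8)
river: ρ → (8,12,-1)
river: ρ → (-1,12,8)
river: ρ → (8,4,-5)
river: ρ → (-5,6,7)
closes: descent 0, river 8
min |a| on river = 1

1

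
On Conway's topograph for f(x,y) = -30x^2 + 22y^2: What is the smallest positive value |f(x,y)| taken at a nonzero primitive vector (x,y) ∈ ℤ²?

descent: ρ → (22,44,-8)  [lands on river]
river: ρ → (-8,36,42)
river: ρ → (42,48,-2)
river: ρ → (-2,48,42)
river: ρ → (42,36,-8)
river: ρ → (-8,44,22)
closes: descent 1, river 6
min |a| on river = 2

2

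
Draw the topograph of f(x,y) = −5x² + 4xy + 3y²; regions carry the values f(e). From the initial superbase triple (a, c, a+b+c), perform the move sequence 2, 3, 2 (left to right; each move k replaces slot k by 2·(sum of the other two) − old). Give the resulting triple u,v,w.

start (-5,3,2) = (f(1,0),f(0,1),f(1,1))
replace slot 2: 2·((-5)+2) − 3 = -9 → (-5,-9,2)
replace slot 3: 2·((-5)+(-9)) − 2 = -30 → (-5,-9,-30)
replace slot 2: 2·((-5)+(-30)) − (-9) = -61 → (-5,-61,-30)

-5,-61,-30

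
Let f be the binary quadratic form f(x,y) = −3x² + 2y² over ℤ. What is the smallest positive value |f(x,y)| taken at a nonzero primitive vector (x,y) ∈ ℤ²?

descent: ρ → (2,4,-1)  [lands on river]
river: ρ → (-1,4,2)
closes: descent 1, river 2
min |a| on river = 1

1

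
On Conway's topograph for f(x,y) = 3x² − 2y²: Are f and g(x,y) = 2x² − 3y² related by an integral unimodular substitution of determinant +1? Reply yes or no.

D₁ = 24, D₂ = 24
river cycle of f (length 2): (-2, 4, 1), (1, 4, -2)
river cycle of g (length 2): (2, 4, -1), (-1, 4, 2)
cycles differ ⇒ inequivalent

no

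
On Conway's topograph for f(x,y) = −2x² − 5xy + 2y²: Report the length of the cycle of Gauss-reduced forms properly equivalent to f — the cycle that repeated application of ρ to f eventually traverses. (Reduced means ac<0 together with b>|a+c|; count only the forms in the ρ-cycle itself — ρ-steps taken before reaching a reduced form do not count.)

D = 41, ⌊√D⌋ = 6
descent: ρ → (2,5,-2)  [lands on river]
river: ρ → (-2,3,4)
river: ρ → (4,5,-1)
river: ρ → (-1,5,4)
river: ρ → (4,3,-2)
river: ρ → (-2,5,2)
river: ρ → (2,3,-4)
river: ρ → (-4,5,1)
river: ρ → (1,5,-4)
river: ρ → (-4,3,2)
ρ-cycle length = 10 (tail of 1 descent step not counted)

10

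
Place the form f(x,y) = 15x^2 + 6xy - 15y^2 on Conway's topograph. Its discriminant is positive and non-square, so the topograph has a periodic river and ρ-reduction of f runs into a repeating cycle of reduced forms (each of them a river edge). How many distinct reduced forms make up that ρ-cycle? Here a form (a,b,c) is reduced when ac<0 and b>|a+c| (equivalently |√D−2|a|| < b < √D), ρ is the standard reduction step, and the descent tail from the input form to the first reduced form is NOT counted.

D = 936, ⌊√D⌋ = 30
river: ρ → (-15,24,6)
river: ρ → (6,24,-15)
river: ρ → (-15,6,15)
river: ρ → (15,24,-6)
river: ρ → (-6,24,15)
river: ρ → (15,6,-15)
ρ-cycle length = 6 (tail of 0 descent steps not counted)

6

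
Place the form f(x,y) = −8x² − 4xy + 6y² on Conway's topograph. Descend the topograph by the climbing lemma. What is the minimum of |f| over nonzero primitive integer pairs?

descent: ρ → (6,4,-8)  [lands on river]
river: ρ → (-8,12,2)
river: ρ → (2,12,-8)
river: ρ → (-8,4,6)
river: ρ → (6,8,-6)
river: ρ → (-6,4,8)
river: ρ → (8,12,-2)
river: ρ → (-2,12,8)
river: ρ → (8,4,-6)
river: ρ → (-6,8,6)
closes: descent 1, river 10
min |a| on river = 2

2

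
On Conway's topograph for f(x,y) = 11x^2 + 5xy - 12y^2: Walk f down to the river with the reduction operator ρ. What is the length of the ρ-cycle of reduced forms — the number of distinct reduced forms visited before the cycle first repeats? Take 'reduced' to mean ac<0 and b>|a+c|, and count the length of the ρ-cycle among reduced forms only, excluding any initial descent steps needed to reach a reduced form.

D = 553, ⌊√D⌋ = 23
river: ρ → (-12,19,4)
river: ρ → (4,21,-7)
river: ρ → (-7,21,4)
river: ρ → (4,19,-12)
river: ρ → (-12,5,11)
river: ρ → (11,17,-6)
river: ρ → (-6,19,8)
river: ρ → (8,13,-12)
river: ρ → (-12,11,9)
river: ρ → (9,7,-14)
river: ρ → (-14,21,2)
river: ρ → (2,23,-3)
river: ρ → (-3,19,16)
river: ρ → (16,13,-6)
river: ρ → (-6,23,1)
river: ρ → (1,23,-6)
river: ρ → (-6,13,16)
river: ρ → (16,19,-3)
river: ρ → (-3,23,2)
river: ρ → (2,21,-14)
river: ρ → (-14,7,9)
river: ρ → (9,11,-12)
river: ρ → (-12,13,8)
river: ρ → (8,19,-6)
river: ρ → (-6,17,11)
river: ρ → (11,5,-12)
ρ-cycle length = 26 (tail of 0 descent steps not counted)

26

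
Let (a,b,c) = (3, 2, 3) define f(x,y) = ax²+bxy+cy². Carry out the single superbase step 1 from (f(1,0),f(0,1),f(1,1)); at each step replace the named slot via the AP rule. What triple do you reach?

start (3,3,8) = (f(1,0),f(0,1),f(1,1))
replace slot 1: 2·(3+8) − 3 = 19 → (19,3,8)

19,3,8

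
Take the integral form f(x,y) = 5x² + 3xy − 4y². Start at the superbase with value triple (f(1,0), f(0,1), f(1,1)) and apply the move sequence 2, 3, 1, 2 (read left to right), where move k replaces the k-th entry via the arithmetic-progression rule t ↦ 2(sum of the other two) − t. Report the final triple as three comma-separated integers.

start (5,-4,4) = (f(1,0),f(0,1),f(1,1))
replace slot 2: 2·(5+4) − (-4) = 22 → (5,22,4)
replace slot 3: 2·(5+22) − 4 = 50 → (5,22,50)
replace slot 1: 2·(22+50) − 5 = 139 → (139,22,50)
replace slot 2: 2·(139+50) − 22 = 356 → (139,356,50)

139,356,50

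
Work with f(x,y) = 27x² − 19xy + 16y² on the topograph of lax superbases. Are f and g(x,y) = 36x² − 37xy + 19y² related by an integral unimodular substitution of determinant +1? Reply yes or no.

D₁ = -1367, D₂ = -1367
f: flip: (27,-19,16)→(16,19,27)
f: translate: b→-13 (≡19 mod 32), so (16,19,27)→(16,-13,24)
f: reduced (well bottom): (16,-13,24) with a≤c, −a<b≤a
g: translate: b→35 (≡-37 mod 72), so (36,-37,19)→(36,35,18)
g: flip: (36,35,18)→(18,-35,36)
g: translate: b→1 (≡-35 mod 36), so (18,-35,36)→(18,1,19)
g: reduced (well bottom): (18,1,19) with a≤c, −a<b≤a
reduced forms (16, -13, 24) vs (18, 1, 19) ⇒ inequivalent

no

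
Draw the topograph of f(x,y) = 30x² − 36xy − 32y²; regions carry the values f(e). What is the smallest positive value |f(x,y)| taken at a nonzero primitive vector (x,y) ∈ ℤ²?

descent: ρ → (-32,36,30)  [lands on river]
river: ρ → (30,24,-38)
river: ρ → (-38,52,16)
river: ρ → (16,44,-50)
river: ρ → (-50,56,10)
river: ρ → (10,64,-26)
river: ρ → (-26,40,34)
river: ρ → (34,28,-32)
closes: descent 1, river 8
min |a| on river = 10

10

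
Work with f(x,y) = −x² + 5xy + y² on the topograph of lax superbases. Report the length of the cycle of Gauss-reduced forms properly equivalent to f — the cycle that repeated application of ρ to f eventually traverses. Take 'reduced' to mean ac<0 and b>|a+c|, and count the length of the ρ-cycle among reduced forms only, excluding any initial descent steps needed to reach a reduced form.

D = 29, ⌊√D⌋ = 5
river: ρ → (1,5,-1)
river: ρ → (-1,5,1)
ρ-cycle length = 2 (tail of 0 descent steps not counted)

2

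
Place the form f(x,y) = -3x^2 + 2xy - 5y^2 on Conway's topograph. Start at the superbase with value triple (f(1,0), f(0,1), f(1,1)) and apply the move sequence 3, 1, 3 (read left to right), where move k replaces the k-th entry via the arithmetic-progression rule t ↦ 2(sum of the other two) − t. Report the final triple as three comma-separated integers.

start (-3,-5,-6) = (f(1,0),f(0,1),f(1,1))
replace slot 3: 2·((-3)+(-5)) − (-6) = -10 → (-3,-5,-10)
replace slot 1: 2·((-5)+(-10)) − (-3) = -27 → (-27,-5,-10)
replace slot 3: 2·((-27)+(-5)) − (-10) = -54 → (-27,-5,-54)

-27,-5,-54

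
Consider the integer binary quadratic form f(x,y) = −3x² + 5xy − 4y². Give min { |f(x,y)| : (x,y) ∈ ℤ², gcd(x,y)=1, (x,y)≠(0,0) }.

translate: b→1 (≡-5 mod 6), so (3,-5,4)→(3,1,2)
flip: (3,1,2)→(2,-1,3)
reduced (well bottom): (2,-1,3) with a≤c, −a<b≤a
well minimum |f| = |-2| = 2 (negative-definite)

2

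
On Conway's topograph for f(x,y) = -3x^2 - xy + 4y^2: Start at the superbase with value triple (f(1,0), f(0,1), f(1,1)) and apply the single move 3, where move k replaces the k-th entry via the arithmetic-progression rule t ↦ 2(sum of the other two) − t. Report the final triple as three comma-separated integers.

start (-3,4,0) = (f(1,0),f(0,1),f(1,1))
replace slot 3: 2·((-3)+4) − 0 = 2 → (-3,4,2)

-3,4,2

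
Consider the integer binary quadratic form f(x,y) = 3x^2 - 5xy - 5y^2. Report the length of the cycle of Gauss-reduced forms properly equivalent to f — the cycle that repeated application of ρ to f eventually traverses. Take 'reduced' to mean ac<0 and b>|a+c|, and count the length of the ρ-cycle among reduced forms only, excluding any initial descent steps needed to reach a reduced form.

D = 85, ⌊√D⌋ = 9
descent: ρ → (-5,5,3)  [lands on river]
river: ρ → (3,7,-3)
river: ρ → (-3,5,5)
river: ρ → (5,5,-3)
river: ρ → (-3,7,3)
river: ρ → (3,5,-5)
ρ-cycle length = 6 (tail of 1 descent step not counted)

6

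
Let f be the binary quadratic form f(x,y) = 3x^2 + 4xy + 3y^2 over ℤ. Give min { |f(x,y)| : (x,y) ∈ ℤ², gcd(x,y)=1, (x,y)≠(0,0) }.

translate: b→-2 (≡4 mod 6), so (3,4,3)→(3,-2,2)
flip: (3,-2,2)→(2,2,3)
reduced (well bottom): (2,2,3) with a≤c, −a<b≤a
well minimum = a = 2

2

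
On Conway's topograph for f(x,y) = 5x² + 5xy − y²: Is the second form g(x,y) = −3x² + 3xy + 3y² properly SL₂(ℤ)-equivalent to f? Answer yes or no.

D₁ = 45, D₂ = 45
river cycle of f (length 2): (-1, 5, 5), (5, 5, -1)
river cycle of g (length 2): (3, 3, -3), (-3, 3, 3)
cycles differ ⇒ inequivalent

no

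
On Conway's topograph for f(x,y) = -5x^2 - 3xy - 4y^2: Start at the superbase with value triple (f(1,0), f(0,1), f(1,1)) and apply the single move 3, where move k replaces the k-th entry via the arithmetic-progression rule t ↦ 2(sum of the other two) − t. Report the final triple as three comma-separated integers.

start (-5,-4,-12) = (f(1,0),f(0,1),f(1,1))
replace slot 3: 2·((-5)+(-4)) − (-12) = -6 → (-5,-4,-6)

-5,-4,-6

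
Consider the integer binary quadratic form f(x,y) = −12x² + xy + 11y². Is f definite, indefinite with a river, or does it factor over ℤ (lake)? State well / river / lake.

D = b²−4ac = 1² − 4·(-12)·11 = 529
D = 23² is a perfect square ⇒ form factors over ℤ ⇒ lakes

lake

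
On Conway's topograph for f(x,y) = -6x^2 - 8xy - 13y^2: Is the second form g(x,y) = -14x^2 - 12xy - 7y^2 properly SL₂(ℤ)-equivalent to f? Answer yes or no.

D₁ = -248, D₂ = -248
f is negative-definite; reduce −f:
−f: translate: b→-4 (≡8 mod 12), so (6,8,13)→(6,-4,11)
−f: reduced (well bottom): (6,-4,11) with a≤c, −a<b≤a
flip sign back: reduced form of f is (-6,4,-11)
g is negative-definite; reduce −g:
−g: flip: (14,12,7)→(7,-12,14)
−g: translate: b→2 (≡-12 mod 14), so (7,-12,14)→(7,2,9)
−g: reduced (well bottom): (7,2,9) with a≤c, −a<b≤a
flip sign back: reduced form of g is (-7,-2,-9)
reduced forms (-6, 4, -11) vs (-7, -2, -9) ⇒ inequivalent

no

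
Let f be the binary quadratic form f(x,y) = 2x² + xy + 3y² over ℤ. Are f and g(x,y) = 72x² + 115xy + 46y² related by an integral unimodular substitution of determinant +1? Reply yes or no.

D₁ = -23, D₂ = -23
f: reduced (well bottom): (2,1,3) with a≤c, −a<b≤a
g: translate: b→-29 (≡115 mod 144), so (72,115,46)→(72,-29,3)
g: flip: (72,-29,3)→(3,29,72)
g: translate: b→-1 (≡29 mod 6), so (3,29,72)→(3,-1,2)
g: flip: (3,-1,2)→(2,1,3)
g: reduced (well bottom): (2,1,3) with a≤c, −a<b≤a
reduced forms (2, 1, 3) vs (2, 1, 3) ⇒ equivalent

yes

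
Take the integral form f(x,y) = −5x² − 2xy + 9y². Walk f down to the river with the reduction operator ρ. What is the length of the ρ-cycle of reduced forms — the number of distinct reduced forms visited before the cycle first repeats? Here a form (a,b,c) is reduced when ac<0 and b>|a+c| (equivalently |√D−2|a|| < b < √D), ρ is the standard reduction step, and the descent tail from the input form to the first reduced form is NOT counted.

D = 184, ⌊√D⌋ = 13
descent: ρ → (9,2,-5)
descent: ρ → (-5,8,6)  [lands on river]
river: ρ → (6,4,-7)
river: ρ → (-7,10,3)
river: ρ → (3,8,-10)
river: ρ → (-10,12,1)
river: ρ → (1,12,-10)
river: ρ → (-10,8,3)
river: ρ → (3,10,-7)
river: ρ → (-7,4,6)
river: ρ → (6,8,-5)
river: ρ → (-5,12,2)
river: ρ → (2,12,-5)
ρ-cycle length = 12 (tail of 2 descent steps not counted)

12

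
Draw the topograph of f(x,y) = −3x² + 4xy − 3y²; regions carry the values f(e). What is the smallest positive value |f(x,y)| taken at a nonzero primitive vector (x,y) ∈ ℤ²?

translate: b→2 (≡-4 mod 6), so (3,-4,3)→(3,2,2)
flip: (3,2,2)→(2,-2,3)
translate: b→2 (≡-2 mod 4), so (2,-2,3)→(2,2,3)
reduced (well bottom): (2,2,3) with a≤c, −a<b≤a
well minimum |f| = |-2| = 2 (negative-definite)

2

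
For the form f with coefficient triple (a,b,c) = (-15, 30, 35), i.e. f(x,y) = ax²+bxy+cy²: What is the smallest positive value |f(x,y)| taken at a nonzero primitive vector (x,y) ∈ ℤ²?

river: ρ → (35,40,-10)
river: ρ → (-10,40,35)
river: ρ → (35,30,-15)
river: ρ → (-15,30,35)
closes: descent 0, river 4
min |a| on river = 10

10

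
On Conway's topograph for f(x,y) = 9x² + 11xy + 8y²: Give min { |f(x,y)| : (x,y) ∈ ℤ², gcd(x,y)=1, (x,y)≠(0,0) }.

translate: b→-7 (≡11 mod 18), so (9,11,8)→(9,-7,6)
flip: (9,-7,6)→(6,7,9)
translate: b→-5 (≡7 mod 12), so (6,7,9)→(6,-5,8)
reduced (well bottom): (6,-5,8) with a≤c, −a<b≤a
well minimum = a = 6

6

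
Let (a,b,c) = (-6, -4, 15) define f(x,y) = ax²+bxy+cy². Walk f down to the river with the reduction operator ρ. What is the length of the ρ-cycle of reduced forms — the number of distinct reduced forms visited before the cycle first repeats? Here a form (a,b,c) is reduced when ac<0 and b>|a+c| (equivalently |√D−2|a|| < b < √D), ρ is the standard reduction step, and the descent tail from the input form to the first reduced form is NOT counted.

D = 376, ⌊√D⌋ = 19
descent: ρ → (15,4,-6)
descent: ρ → (-6,8,13)  [lands on river]
river: ρ → (13,18,-1)
river: ρ → (-1,18,13)
river: ρ → (13,8,-6)
river: ρ → (-6,16,5)
river: ρ → (5,14,-9)
river: ρ → (-9,4,10)
river: ρ → (10,16,-3)
river: ρ → (-3,14,15)
river: ρ → (15,16,-2)
river: ρ → (-2,16,15)
river: ρ → (15,14,-3)
river: ρ → (-3,16,10)
river: ρ → (10,4,-9)
river: ρ → (-9,14,5)
river: ρ → (5,16,-6)
ρ-cycle length = 16 (tail of 2 descent steps not counted)

16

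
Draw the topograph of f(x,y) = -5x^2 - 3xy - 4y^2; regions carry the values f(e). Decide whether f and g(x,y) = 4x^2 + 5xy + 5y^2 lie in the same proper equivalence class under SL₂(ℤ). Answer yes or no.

D₁ = -71, D₂ = -55
discriminants differ ⇒ not SL₂(ℤ)-equivalent

no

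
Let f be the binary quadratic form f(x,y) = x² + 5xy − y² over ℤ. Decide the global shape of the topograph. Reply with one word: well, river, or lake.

D = b²−4ac = 5² − 4·1·(-1) = 29
D > 0 non-square ⇒ indefinite ⇒ periodic river

river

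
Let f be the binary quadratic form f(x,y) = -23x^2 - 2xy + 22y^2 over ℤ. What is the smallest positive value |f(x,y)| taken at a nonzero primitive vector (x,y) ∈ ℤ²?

descent: ρ → (22,2,-23)  [lands on river]
river: ρ → (-23,44,1)
river: ρ → (1,44,-23)
river: ρ → (-23,2,22)
river: ρ → (22,42,-3)
river: ρ → (-3,42,22)
closes: descent 1, river 6
min |a| on river = 1

1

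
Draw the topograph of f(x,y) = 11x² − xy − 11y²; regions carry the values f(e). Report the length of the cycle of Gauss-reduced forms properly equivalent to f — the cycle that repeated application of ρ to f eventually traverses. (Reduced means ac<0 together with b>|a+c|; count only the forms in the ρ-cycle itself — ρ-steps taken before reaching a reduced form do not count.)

D = 485, ⌊√D⌋ = 22
descent: ρ → (-11,1,11)  [lands on river]
river: ρ → (11,21,-1)
river: ρ → (-1,21,11)
river: ρ → (11,1,-11)
river: ρ → (-11,21,1)
river: ρ → (1,21,-11)
ρ-cycle length = 6 (tail of 1 descent step not counted)

6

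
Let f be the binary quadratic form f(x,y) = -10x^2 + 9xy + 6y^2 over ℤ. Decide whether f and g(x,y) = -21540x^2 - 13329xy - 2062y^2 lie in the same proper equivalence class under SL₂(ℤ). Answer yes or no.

D₁ = 321, D₂ = 321
river cycle of f (length 6): (6, 15, -4), (-4, 17, 2), (2, 15, -12), (-12, 9, 5), (5, 11, -10), (-10, 9, 6)
river cycle of g (length 6): (-10, 9, 6), (6, 15, -4), (-4, 17, 2), (2, 15, -12), (-12, 9, 5), (5, 11, -10)
cycles coincide ⇒ equivalent

yes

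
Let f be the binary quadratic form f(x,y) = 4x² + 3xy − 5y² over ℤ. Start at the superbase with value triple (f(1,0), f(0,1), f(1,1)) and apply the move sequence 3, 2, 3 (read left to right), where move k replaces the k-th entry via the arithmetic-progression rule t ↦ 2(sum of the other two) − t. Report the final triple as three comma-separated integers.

start (4,-5,2) = (f(1,0),f(0,1),f(1,1))
replace slot 3: 2·(4+(-5)) − 2 = -4 → (4,-5,-4)
replace slot 2: 2·(4+(-4)) − (-5) = 5 → (4,5,-4)
replace slot 3: 2·(4+5) − (-4) = 22 → (4,5,22)

4,5,22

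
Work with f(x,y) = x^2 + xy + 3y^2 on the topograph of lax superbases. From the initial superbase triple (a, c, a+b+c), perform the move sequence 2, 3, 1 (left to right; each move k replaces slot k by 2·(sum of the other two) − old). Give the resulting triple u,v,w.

start (1,3,5) = (f(1,0),f(0,1),f(1,1))
replace slot 2: 2·(1+5) − 3 = 9 → (1,9,5)
replace slot 3: 2·(1+9) − 5 = 15 → (1,9,15)
replace slot 1: 2·(9+15) − 1 = 47 → (47,9,15)

47,9,15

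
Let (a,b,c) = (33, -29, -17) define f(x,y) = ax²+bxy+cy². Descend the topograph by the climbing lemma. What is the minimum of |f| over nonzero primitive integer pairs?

descent: ρ → (-17,29,33)  [lands on river]
river: ρ → (33,37,-13)
river: ρ → (-13,41,27)
river: ρ → (27,13,-27)
river: ρ → (-27,41,13)
river: ρ → (13,37,-33)
river: ρ → (-33,29,17)
river: ρ → (17,39,-23)
river: ρ → (-23,53,3)
river: ρ → (3,55,-5)
river: ρ → (-5,55,3)
river: ρ → (3,53,-23)
river: ρ → (-23,39,17)
river: ρ → (17,29,-33)
river: ρ → (-33,37,13)
river: ρ → (13,41,-27)
river: ρ → (-27,13,27)
river: ρ → (27,41,-13)
river: ρ → (-13,37,33)
river: ρ → (33,29,-17)
river: ρ → (-17,39,23)
river: ρ → (23,53,-3)
river: ρ → (-3,55,5)
river: ρ → (5,55,-3)
river: ρ → (-3,53,23)
river: ρ → (23,39,-17)
closes: descent 1, river 26
min |a| on river = 3

3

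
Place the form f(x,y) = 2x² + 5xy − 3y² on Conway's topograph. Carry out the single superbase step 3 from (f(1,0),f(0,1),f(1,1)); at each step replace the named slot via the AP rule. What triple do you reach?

start (2,-3,4) = (f(1,0),f(0,1),f(1,1))
replace slot 3: 2·(2+(-3)) − 4 = -6 → (2,-3,-6)

2,-3,-6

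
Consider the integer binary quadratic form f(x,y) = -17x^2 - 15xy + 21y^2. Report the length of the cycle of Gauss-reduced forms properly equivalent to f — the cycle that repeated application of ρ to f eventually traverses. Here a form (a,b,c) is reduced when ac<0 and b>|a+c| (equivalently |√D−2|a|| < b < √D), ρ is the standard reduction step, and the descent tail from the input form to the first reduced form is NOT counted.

D = 1653, ⌊√D⌋ = 40
descent: ρ → (21,15,-17)  [lands on river]
river: ρ → (-17,19,19)
river: ρ → (19,19,-17)
river: ρ → (-17,15,21)
river: ρ → (21,27,-11)
river: ρ → (-11,39,3)
river: ρ → (3,39,-11)
river: ρ → (-11,27,21)
ρ-cycle length = 8 (tail of 1 descent step not counted)

8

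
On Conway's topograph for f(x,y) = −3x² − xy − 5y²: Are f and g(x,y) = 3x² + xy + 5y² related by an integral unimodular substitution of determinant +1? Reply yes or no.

D₁ = -59, D₂ = -59
f is negative-definite; reduce −f:
−f: reduced (well bottom): (3,1,5) with a≤c, −a<b≤a
flip sign back: reduced form of f is (-3,-1,-5)
g: reduced (well bottom): (3,1,5) with a≤c, −a<b≤a
reduced forms (-3, -1, -5) vs (3, 1, 5) ⇒ inequivalent

no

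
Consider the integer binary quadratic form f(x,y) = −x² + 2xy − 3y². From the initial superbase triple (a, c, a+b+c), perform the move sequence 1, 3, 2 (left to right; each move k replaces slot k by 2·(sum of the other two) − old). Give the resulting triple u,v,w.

start (-1,-3,-2) = (f(1,0),f(0,1),f(1,1))
replace slot 1: 2·((-3)+(-2)) − (-1) = -9 → (-9,-3,-2)
replace slot 3: 2·((-9)+(-3)) − (-2) = -22 → (-9,-3,-22)
replace slot 2: 2·((-9)+(-22)) − (-3) = -59 → (-9,-59,-22)

-9,-59,-22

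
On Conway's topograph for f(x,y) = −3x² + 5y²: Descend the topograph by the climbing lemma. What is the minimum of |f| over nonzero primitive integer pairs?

descent: ρ → (5,0,-3)
descent: ρ → (-3,6,2)  [lands on river]
river: ρ → (2,6,-3)
closes: descent 2, river 2
min |a| on river = 2

2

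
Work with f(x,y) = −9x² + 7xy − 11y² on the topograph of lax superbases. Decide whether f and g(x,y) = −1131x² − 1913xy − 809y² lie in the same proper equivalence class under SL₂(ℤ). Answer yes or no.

D₁ = -347, D₂ = -347
f is negative-definite; reduce −f:
−f: reduced (well bottom): (9,-7,11) with a≤c, −a<b≤a
flip sign back: reduced form of f is (-9,7,-11)
g is negative-definite; reduce −g:
−g: translate: b→-349 (≡1913 mod 2262), so (1131,1913,809)→(1131,-349,27)
−g: flip: (1131,-349,27)→(27,349,1131)
−g: translate: b→25 (≡349 mod 54), so (27,349,1131)→(27,25,9)
−g: flip: (27,25,9)→(9,-25,27)
−g: translate: b→-7 (≡-25 mod 18), so (9,-25,27)→(9,-7,11)
−g: reduced (well bottom): (9,-7,11) with a≤c, −a<b≤a
flip sign back: reduced form of g is (-9,7,-11)
reduced forms (-9, 7, -11) vs (-9, 7, -11) ⇒ equivalent

yes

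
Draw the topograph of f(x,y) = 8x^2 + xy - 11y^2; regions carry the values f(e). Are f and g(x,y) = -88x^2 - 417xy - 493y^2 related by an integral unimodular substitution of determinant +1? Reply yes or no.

D₁ = 353, D₂ = 353
river cycle of f (length 18): (8, 17, -2), (-2, 15, 16), (16, 17, -1), (-1, 17, 16), (16, 15, -2), (-2, 17, 8), (8, 15, -4), (-4, 17, 4), (4, 15, -8), (-8, 17, 2), … (8 more)
river cycle of g (length 18): (8, 17, -2), (-2, 15, 16), (16, 17, -1), (-1, 17, 16), (16, 15, -2), (-2, 17, 8), (8, 15, -4), (-4, 17, 4), (4, 15, -8), (-8, 17, 2), … (8 more)
cycles coincide ⇒ equivalent

yes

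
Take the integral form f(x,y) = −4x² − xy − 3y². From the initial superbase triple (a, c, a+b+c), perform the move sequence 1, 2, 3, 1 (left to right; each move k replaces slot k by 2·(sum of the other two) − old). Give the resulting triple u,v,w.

start (-4,-3,-8) = (f(1,0),f(0,1),f(1,1))
replace slot 1: 2·((-3)+(-8)) − (-4) = -18 → (-18,-3,-8)
replace slot 2: 2·((-18)+(-8)) − (-3) = -49 → (-18,-49,-8)
replace slot 3: 2·((-18)+(-49)) − (-8) = -126 → (-18,-49,-126)
replace slot 1: 2·((-49)+(-126)) − (-18) = -332 → (-332,-49,-126)

-332,-49,-126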